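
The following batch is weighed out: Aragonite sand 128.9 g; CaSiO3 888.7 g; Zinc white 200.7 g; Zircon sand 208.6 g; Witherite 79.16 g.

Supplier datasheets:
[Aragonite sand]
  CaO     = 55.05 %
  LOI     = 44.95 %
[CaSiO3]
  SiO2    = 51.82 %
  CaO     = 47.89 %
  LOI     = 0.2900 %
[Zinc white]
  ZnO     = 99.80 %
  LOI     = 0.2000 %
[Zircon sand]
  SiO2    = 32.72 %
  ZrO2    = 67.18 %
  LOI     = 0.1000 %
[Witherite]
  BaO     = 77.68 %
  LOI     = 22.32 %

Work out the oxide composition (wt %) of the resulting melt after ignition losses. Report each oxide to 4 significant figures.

Working values are shown with 4-significant-digit rounding in the working. All internal work carries exact precision from start to finish — each reported value takes exactly one rounding — derived quantities (net glass mass, five oxide percentages, the yield, LOI, totals) are rebuilt in full float precision starting from the weights on 1427 g of glass, as given in the problem or answer text.
Per-oxide mass from batch:
  ZnO: 200.7·0.9980 = 200.3 g
  SiO2: 888.7·0.5182 + 208.6·0.3272 = 528.8 g
  ZrO2: 208.6·0.6718 = 140.1 g
  CaO: 128.9·0.5505 + 888.7·0.4789 = 496.6 g
  BaO: 79.16·0.7768 = 61.49 g
LOI: 128.9·0.4495 + 888.7·0.002900 + 200.7·0.002000 + 208.6·0.001000 + 79.16·0.2232 = 78.80 g
The glass mass, total less LOI, = 1506 − 78.80 = 1427 g (equal to the oxide-mass sum)
each wt % is 100 × oxide ÷ glass

Glass mass = 1427 g (batch 1506 − LOI 78.80).
Composition: ZnO 14.03%, SiO2 37.05%, ZrO2 9.819%, CaO 34.79%, BaO 4.308%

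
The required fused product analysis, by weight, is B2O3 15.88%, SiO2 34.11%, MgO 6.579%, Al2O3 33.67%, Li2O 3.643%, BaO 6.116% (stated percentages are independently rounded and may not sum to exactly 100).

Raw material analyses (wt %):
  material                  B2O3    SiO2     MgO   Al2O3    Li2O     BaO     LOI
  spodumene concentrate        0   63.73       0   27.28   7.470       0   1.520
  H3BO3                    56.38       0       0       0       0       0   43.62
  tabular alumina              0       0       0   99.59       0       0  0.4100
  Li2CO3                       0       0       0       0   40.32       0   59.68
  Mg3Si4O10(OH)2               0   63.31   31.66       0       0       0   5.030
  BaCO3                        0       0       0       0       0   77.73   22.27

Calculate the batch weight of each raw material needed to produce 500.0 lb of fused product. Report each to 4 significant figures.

Batch per 500.0 lb fused product:
  spodumene concentrate: 164.4 lb
  H3BO3: 140.8 lb
  tabular alumina: 124.0 lb
  Li2CO3: 14.72 lb
  Mg3Si4O10(OH)2: 103.9 lb
  BaCO3: 39.34 lb
Total batch = 587.2 lb; LOI loss = 87.20 lb; yield = 85.15%

Rounding to four significant figures governs each in-between result as displayed; all internal work runs at full float precision from first step to last. Exactly one rounding lands on each reported result — the derived quantities, including glass mass, yield, the six compositions, ignition loss, the totals, are rebuilt from the batch weights on 500.0 lb of glass in full precision as given in question or answer.
Oxide-by-oxide targets in 500.0 lb fused product:
  B2O3: 15.88% × 500.0 = 79.40 lb
  SiO2: 34.11% × 500.0 = 170.6 lb
  MgO: 6.579% × 500.0 = 32.90 lb
  Al2O3: 33.67% × 500.0 = 168.4 lb
  Li2O: 3.643% × 500.0 = 18.22 lb
  BaO: 6.116% × 500.0 = 30.58 lb
Per-oxide balance check applying the batch weights above, relative to the basis at hand (every target is met by its sum once rounding is allowed for):
  B2O3: 140.8·0.5638 = 79.38 lb (target 79.40 lb)
  SiO2: 164.4·0.6373 + 103.9·0.6331 = 170.6 lb (target 170.6 lb)
  MgO: 103.9·0.3166 = 32.89 lb (target 32.90 lb)
  Al2O3: 164.4·0.2728 + 124.0·0.9959 = 168.3 lb (target 168.4 lb)
  Li2O: 164.4·0.07470 + 14.72·0.4032 = 18.22 lb (target 18.22 lb)
  BaO: 39.34·0.7773 = 30.58 lb (target 30.58 lb)
Glass-mass bookkeeping: total charge less LOI = 500.0 lb (the targets, summed, come to 500.0 lb; the stated basis being 500.0 lb — a pure rounding effect).
Total batch = Σ batch = 587.2 lb; ignition loss, Σ(batch × LOI) = 87.20 lb; yield, glass over the total, = 85.15%.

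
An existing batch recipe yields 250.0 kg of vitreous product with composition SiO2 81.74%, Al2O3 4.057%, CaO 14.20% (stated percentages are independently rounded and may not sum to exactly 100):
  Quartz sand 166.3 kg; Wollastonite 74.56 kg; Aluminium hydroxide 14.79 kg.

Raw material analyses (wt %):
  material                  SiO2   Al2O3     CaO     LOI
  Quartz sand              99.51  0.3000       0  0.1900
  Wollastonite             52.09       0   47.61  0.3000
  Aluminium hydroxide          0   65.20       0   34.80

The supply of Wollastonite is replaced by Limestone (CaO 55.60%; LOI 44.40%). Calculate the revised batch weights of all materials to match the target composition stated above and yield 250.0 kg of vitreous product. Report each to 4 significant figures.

Revised batch per 250.0 kg vitreous product:
  Quartz sand: 205.4 kg
  Limestone: 63.85 kg
  Aluminium hydroxide: 14.61 kg
Total batch = 283.9 kg; LOI loss = 33.82 kg

The intermediate values are shown (rounded to four significant digits) at each printed step — exact precision is kept in all steps. Each reported result takes just one rounding. All derived quantities are carried in full precision (yield, net glass mass, LOI, the totals, the three compositions) from the weighed amounts per 250.0 kg of glass exactly as printed in the problem or answer text.
The oxide mass targets at 250.0 kg vitreous product:
  SiO2: 81.74% × 250.0 = 204.4 kg
  Al2O3: 4.057% × 250.0 = 10.14 kg
  CaO: 14.20% × 250.0 = 35.50 kg
Oxide-by-oxide audit per the reported batch figures, for the quoted basis mass (every target is met by its sum given rounding of the digits):
  SiO2: 205.4·0.9951 = 204.4 kg (target 204.4 kg)
  Al2O3: 205.4·0.003000 + 14.61·0.6520 = 10.14 kg (target 10.14 kg)
  CaO: 63.85·0.5560 = 35.50 kg (target 35.50 kg)
Glass-mass closure: Σ batch − LOI loss = 250.0 kg (oxide target masses add up to 250.0 kg; basis as stated: 250.0 kg — any gap is answer rounding).
Batch grand total — Σ batch = 283.9 kg; the LOI term Σ batch·LOI equals 33.82 kg; yield: glass divided by total = 88.08%.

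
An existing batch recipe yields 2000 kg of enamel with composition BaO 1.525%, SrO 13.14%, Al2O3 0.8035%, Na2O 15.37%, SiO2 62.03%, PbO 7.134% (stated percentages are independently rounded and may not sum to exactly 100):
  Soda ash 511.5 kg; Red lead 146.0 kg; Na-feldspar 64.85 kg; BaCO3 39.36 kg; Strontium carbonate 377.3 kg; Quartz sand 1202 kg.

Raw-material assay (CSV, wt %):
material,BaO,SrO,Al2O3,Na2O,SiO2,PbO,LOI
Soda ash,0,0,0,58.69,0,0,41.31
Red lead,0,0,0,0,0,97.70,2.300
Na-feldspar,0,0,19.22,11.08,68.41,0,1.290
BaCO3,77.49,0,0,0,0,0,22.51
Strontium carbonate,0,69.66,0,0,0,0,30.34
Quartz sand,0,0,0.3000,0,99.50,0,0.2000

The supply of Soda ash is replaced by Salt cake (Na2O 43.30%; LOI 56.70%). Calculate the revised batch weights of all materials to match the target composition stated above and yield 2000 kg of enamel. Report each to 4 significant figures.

Revised batch per 2000 kg enamel:
  Salt cake: 693.3 kg
  Red lead: 146.0 kg
  Na-feldspar: 64.85 kg
  BaCO3: 39.36 kg
  Strontium carbonate: 377.3 kg
  Quartz sand: 1202 kg
Total batch = 2523 kg; LOI loss = 523.0 kg

All arithmetic carries full float precision at each step. In-progress results are displayed rounded off to 4 significant digits between the steps — a single rounding yields each reported figure. The derived quantities, which include yield, LOI, six oxide percentages, totals, net glass mass, are computed in full precision, as they appear in problem or answer, from the batch weights per 2000 kg of glass.
The oxide mass targets at 2000 kg enamel:
  BaO: 1.525% × 2000 = 30.50 kg
  SrO: 13.14% × 2000 = 262.8 kg
  Al2O3: 0.8035% × 2000 = 16.07 kg
  Na2O: 15.37% × 2000 = 307.4 kg
  SiO2: 62.03% × 2000 = 1241 kg
  PbO: 7.134% × 2000 = 142.7 kg
Oxide-by-oxide audit with the batch weights as given, at the basis given (summed amounts equal target values exact up to rounding of places):
  BaO: 39.36·0.7749 = 30.50 kg (target 30.50 kg)
  SrO: 377.3·0.6966 = 262.8 kg (target 262.8 kg)
  Al2O3: 64.85·0.1922 + 1202·0.003000 = 16.07 kg (target 16.07 kg)
  Na2O: 693.3·0.4330 + 64.85·0.1108 = 307.4 kg (target 307.4 kg)
  SiO2: 64.85·0.6841 + 1202·0.9950 = 1240 kg (target 1241 kg)
  PbO: 146.0·0.9770 = 142.6 kg (target 142.7 kg)
Glass-mass sanity pass: total charge less LOI = 2000 kg (summing oxide targets gives 2000 kg; basis as stated: 2000 kg — a pure rounding effect).
Whole-batch sum: Σ batch = 2523 kg; ignition loss, Σ(batch × LOI) = 523.0 kg; the yield ratio, glass ÷ batch: 79.27%.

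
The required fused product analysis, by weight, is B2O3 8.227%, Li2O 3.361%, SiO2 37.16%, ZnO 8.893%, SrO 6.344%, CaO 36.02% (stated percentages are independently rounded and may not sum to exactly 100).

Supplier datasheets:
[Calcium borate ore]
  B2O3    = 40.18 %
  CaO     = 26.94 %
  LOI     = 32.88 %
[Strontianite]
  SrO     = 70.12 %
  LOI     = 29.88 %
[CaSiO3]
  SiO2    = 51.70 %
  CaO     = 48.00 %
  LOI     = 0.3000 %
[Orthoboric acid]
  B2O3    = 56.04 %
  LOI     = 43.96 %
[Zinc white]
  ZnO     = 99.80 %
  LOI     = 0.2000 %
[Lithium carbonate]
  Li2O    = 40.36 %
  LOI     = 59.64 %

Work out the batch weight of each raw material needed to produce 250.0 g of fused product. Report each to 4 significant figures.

Batch per 250.0 g fused product:
  Calcium borate ore: 14.10 g
  Strontianite: 22.62 g
  CaSiO3: 179.7 g
  Orthoboric acid: 26.59 g
  Zinc white: 22.28 g
  Lithium carbonate: 20.82 g
Total batch = 286.1 g; LOI loss = 36.08 g; yield = 87.39%

In-progress results are printed rounded off to 4 significant digits when written out — all arithmetic maintains full precision in every operation; a single rounding yields each reported number — derived quantities, which include the six compositions, glass mass, the totals, ignition loss, the yield, are carried at full float precision, as given in the problem or the answer, starting from the weights per 250.0 g of glass.
The oxide mass targets at 250.0 g fused product:
  B2O3: 8.227% × 250.0 = 20.57 g
  Li2O: 3.361% × 250.0 = 8.402 g
  SiO2: 37.16% × 250.0 = 92.90 g
  ZnO: 8.893% × 250.0 = 22.23 g
  SrO: 6.344% × 250.0 = 15.86 g
  CaO: 36.02% × 250.0 = 90.05 g
Mass-balance tally per oxide applying the batch weights above, versus the basis set out (summed amounts equal target values once rounding is allowed for):
  B2O3: 14.10·0.4018 + 26.59·0.5604 = 20.57 g (target 20.57 g)
  Li2O: 20.82·0.4036 = 8.403 g (target 8.402 g)
  SiO2: 179.7·0.5170 = 92.90 g (target 92.90 g)
  ZnO: 22.28·0.9980 = 22.24 g (target 22.23 g)
  SrO: 22.62·0.7012 = 15.86 g (target 15.86 g)
  CaO: 14.10·0.2694 + 179.7·0.4800 = 90.05 g (target 90.05 g)
The glass-mass cross-check: batch Σ − ignition loss = 250.0 g (the Σ of target masses is 250.0 g; the stated basis being 250.0 g — rounding explains the deltas).
Batch grand total — Σ batch = 286.1 g; loss to ignition Σ batch·LOI = 36.08 g; yield = glass ÷ total batch = 87.39%.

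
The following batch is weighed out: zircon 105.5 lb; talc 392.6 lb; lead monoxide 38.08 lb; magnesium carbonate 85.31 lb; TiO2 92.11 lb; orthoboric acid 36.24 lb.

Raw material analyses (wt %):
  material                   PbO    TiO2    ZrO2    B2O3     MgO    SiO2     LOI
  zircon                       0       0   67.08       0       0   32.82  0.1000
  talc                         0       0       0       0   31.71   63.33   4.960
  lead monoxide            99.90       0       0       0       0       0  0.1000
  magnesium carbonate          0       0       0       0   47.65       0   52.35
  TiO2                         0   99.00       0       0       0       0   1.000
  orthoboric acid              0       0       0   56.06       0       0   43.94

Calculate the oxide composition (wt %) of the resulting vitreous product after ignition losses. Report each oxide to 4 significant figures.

Every computation runs at full float precision at all times. Rounding to 4 significant digits applies to each intermediate as printed; each reported result receives exactly one rounding; derived quantities, including totals, six oxide percentages, ignition loss, the yield, net glass mass, are rebuilt from the weighed amounts for 668.7 lb of glass at full float precision, exactly as shown in the question or the answer.
Delivered oxide masses:
  PbO: 38.08·0.9990 = 38.04 lb
  TiO2: 92.11·0.9900 = 91.19 lb
  ZrO2: 105.5·0.6708 = 70.77 lb
  B2O3: 36.24·0.5606 = 20.32 lb
  MgO: 392.6·0.3171 + 85.31·0.4765 = 165.1 lb
  SiO2: 105.5·0.3282 + 392.6·0.6333 = 283.3 lb
LOI: 105.5·0.001000 + 392.6·0.04960 + 38.08·0.001000 + 85.31·0.5235 + 92.11·0.01000 + 36.24·0.4394 = 81.12 lb
The glass mass, total less LOI, = 749.8 − 81.12 = 668.7 lb (equal to the oxide-mass sum)
wt % = 100 × oxide mass / glass mass

Glass mass = 668.7 lb (batch 749.8 − LOI 81.12).
Composition: PbO 5.689%, TiO2 13.64%, ZrO2 10.58%, B2O3 3.038%, MgO 24.70%, SiO2 42.36%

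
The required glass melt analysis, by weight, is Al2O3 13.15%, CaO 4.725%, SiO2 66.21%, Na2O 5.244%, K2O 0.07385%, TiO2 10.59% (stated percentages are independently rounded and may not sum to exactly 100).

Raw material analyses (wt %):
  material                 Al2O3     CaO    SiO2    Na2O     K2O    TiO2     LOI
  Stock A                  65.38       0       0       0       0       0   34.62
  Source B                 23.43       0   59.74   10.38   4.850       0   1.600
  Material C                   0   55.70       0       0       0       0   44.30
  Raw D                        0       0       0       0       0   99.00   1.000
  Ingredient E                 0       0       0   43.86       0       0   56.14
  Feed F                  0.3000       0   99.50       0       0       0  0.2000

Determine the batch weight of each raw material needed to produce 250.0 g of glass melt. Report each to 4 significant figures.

All internal work carries full precision in all steps — mid-chain values are displayed, rounded to 4 significant digits, in the working. Every reported figure is rounded a single time. Derived quantities (glass mass, yield, the totals, ignition loss, six oxide percentages) are carried at full precision using the weight values per 250.0 g of glass as they appear in problem or answer.
Target oxide masses per 250.0 g glass melt:
  Al2O3: 13.15% × 250.0 = 32.88 g
  CaO: 4.725% × 250.0 = 11.81 g
  SiO2: 66.21% × 250.0 = 165.5 g
  Na2O: 5.244% × 250.0 = 13.11 g
  K2O: 0.07385% × 250.0 = 0.1846 g
  TiO2: 10.59% × 250.0 = 26.48 g
Checking each oxide sum with the batch weights as given, for the quoted basis mass (target by target, the sums agree given rounding of the digits):
  Al2O3: 48.17·0.6538 + 3.807·0.2343 + 164.1·0.003000 = 32.88 g (target 32.88 g)
  CaO: 21.21·0.5570 = 11.81 g (target 11.81 g)
  SiO2: 3.807·0.5974 + 164.1·0.9950 = 165.6 g (target 165.5 g)
  Na2O: 3.807·0.1038 + 28.99·0.4386 = 13.11 g (target 13.11 g)
  K2O: 3.807·0.04850 = 0.1846 g (target 0.1846 g)
  TiO2: 26.74·0.9900 = 26.47 g (target 26.48 g)
Auditing the glass mass value: the batch minus its LOI: 250.0 g (the targets, summed, come to 250.0 g; the stated basis being 250.0 g — differing by rounding only).
Summing the batch: Σ batch = 293.0 g; ignition loss, Σ(batch × LOI) = 43.00 g; glass ÷ batch gives a yield of 85.32%.

Batch per 250.0 g glass melt:
  Stock A: 48.17 g
  Source B: 3.807 g
  Material C: 21.21 g
  Raw D: 26.74 g
  Ingredient E: 28.99 g
  Feed F: 164.1 g
Total batch = 293.0 g; LOI loss = 43.00 g; yield = 85.32%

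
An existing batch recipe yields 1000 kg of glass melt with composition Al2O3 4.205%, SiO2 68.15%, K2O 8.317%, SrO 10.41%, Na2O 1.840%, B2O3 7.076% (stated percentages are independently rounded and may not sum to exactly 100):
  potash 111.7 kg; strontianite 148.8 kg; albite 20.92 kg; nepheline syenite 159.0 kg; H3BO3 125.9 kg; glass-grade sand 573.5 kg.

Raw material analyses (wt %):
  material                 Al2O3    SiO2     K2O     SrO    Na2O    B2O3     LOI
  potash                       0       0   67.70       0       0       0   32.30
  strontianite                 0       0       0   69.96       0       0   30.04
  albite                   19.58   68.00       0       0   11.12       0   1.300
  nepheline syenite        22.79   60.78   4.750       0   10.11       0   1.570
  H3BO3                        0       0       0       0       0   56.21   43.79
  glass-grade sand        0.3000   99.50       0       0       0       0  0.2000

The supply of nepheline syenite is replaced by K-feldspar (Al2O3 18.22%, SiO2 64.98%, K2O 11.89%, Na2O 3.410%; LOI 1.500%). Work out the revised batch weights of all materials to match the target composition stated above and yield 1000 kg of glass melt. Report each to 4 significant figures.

Values along the way appear rounded to 4 significant figures within the worked lines. Every computation holds full precision through the solve; every reported value is rounded a single time; all derived quantities, including totals, the yield, net glass mass, LOI, six oxide percentages, are recomputed starting from the weights on 1000 kg of glass at full precision, exactly as printed in either problem or answer.
Oxide mass targets, per 1000 kg glass melt:
  Al2O3: 4.205% × 1000 = 42.05 kg
  SiO2: 68.15% × 1000 = 681.5 kg
  K2O: 8.317% × 1000 = 83.17 kg
  SrO: 10.41% × 1000 = 104.1 kg
  Na2O: 1.840% × 1000 = 18.40 kg
  B2O3: 7.076% × 1000 = 70.76 kg
Verifying the oxide balance per the reported batch figures, at the basis given (each sum matches its target mass within answer rounding):
  Al2O3: 145.3·0.1958 + 65.68·0.1822 + 542.7·0.003000 = 42.04 kg (target 42.05 kg)
  SiO2: 145.3·0.6800 + 65.68·0.6498 + 542.7·0.9950 = 681.5 kg (target 681.5 kg)
  K2O: 111.3·0.6770 + 65.68·0.1189 = 83.16 kg (target 83.17 kg)
  SrO: 148.8·0.6996 = 104.1 kg (target 104.1 kg)
  Na2O: 145.3·0.1112 + 65.68·0.03410 = 18.40 kg (target 18.40 kg)
  B2O3: 125.9·0.5621 = 70.77 kg (target 70.76 kg)
Glass-mass bookkeeping: net batch after ignition = 999.9 kg (summing oxide targets gives 1000 kg; against the stated basis, 1000 kg — differing by rounding only).
Total batch = Σ batch = 1140 kg; ignition loss, Σ(batch × LOI) = 139.7 kg; as yield: glass ÷ batch → 87.74%.

Revised batch per 1000 kg glass melt:
  potash: 111.3 kg
  strontianite: 148.8 kg
  albite: 145.3 kg
  K-feldspar: 65.68 kg
  H3BO3: 125.9 kg
  glass-grade sand: 542.7 kg
Total batch = 1140 kg; LOI loss = 139.7 kg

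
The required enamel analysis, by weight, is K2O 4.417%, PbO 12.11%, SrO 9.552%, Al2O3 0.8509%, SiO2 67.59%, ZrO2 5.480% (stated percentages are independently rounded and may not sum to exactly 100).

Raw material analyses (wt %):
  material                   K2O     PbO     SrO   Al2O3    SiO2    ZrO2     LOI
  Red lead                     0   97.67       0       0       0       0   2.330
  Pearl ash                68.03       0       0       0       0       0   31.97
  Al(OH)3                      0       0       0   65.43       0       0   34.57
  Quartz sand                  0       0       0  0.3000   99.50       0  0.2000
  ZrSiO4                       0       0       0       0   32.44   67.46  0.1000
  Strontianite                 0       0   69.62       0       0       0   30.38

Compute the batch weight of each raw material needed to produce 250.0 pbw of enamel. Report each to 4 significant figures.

The intermediate values are displayed rounded off to 4 significant figures on the page; exact precision is kept at all times. Every reported value includes exactly one rounding — all derived quantities (six oxide percentages, net glass mass, the totals, LOI, the yield) are computed from the batch weights for 250.0 pbw of glass at exact precision as quoted within problem or answer.
Oxide mass targets, per 250.0 pbw enamel:
  K2O: 4.417% × 250.0 = 11.04 pbw
  PbO: 12.11% × 250.0 = 30.28 pbw
  SrO: 9.552% × 250.0 = 23.88 pbw
  Al2O3: 0.8509% × 250.0 = 2.127 pbw
  SiO2: 67.59% × 250.0 = 169.0 pbw
  ZrO2: 5.480% × 250.0 = 13.70 pbw
Verifying the oxide balance with the batch weights as given, against the basis in use (sums match the target masses within answer rounding):
  K2O: 16.23·0.6803 = 11.04 pbw (target 11.04 pbw)
  PbO: 31.00·0.9767 = 30.28 pbw (target 30.28 pbw)
  SrO: 34.30·0.6962 = 23.88 pbw (target 23.88 pbw)
  Al2O3: 2.503·0.6543 + 163.2·0.003000 = 2.127 pbw (target 2.127 pbw)
  SiO2: 163.2·0.9950 + 20.31·0.3244 = 169.0 pbw (target 169.0 pbw)
  ZrO2: 20.31·0.6746 = 13.70 pbw (target 13.70 pbw)
Glass-mass closure: total batch − LOI = 250.0 pbw (targets for the oxides total 250.0 pbw; basis as stated: 250.0 pbw — any gap is answer rounding).
Adding the batch up: Σ batch = 267.5 pbw; loss to ignition Σ batch·LOI = 17.54 pbw; glass ÷ batch gives a yield of 93.44%.

Batch per 250.0 pbw enamel:
  Red lead: 31.00 pbw
  Pearl ash: 16.23 pbw
  Al(OH)3: 2.503 pbw
  Quartz sand: 163.2 pbw
  ZrSiO4: 20.31 pbw
  Strontianite: 34.30 pbw
Total batch = 267.5 pbw; LOI loss = 17.54 pbw; yield = 93.44%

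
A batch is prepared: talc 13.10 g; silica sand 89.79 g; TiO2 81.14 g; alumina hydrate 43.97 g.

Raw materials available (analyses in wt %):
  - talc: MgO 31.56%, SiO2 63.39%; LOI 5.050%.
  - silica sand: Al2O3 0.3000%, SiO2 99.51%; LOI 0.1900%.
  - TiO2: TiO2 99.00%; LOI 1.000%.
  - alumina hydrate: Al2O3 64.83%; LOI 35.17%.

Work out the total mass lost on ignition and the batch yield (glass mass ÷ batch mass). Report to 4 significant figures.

LOI loss = 17.11 g; glass = 210.9 g; yield = 92.50%

Intermediates are shown, rounded to 4 significant figures, as written. Exact precision is kept end to end. Each reported figure takes a single rounding. All derived quantities are computed using the weight values at 210.9 g of glass in exact precision (yield, the totals, glass mass, ignition loss, the four compositions) as quoted within the problem or the answer.
LOI of each material in turn:
  talc: 13.10 × 0.05050 = 0.6615 g
  silica sand: 89.79 × 0.001900 = 0.1706 g
  TiO2: 81.14 × 0.01000 = 0.8114 g
  alumina hydrate: 43.97 × 0.3517 = 15.46 g
Total LOI = 17.11 g
Glass = batch − LOI = 228.0 − 17.11 = 210.9 g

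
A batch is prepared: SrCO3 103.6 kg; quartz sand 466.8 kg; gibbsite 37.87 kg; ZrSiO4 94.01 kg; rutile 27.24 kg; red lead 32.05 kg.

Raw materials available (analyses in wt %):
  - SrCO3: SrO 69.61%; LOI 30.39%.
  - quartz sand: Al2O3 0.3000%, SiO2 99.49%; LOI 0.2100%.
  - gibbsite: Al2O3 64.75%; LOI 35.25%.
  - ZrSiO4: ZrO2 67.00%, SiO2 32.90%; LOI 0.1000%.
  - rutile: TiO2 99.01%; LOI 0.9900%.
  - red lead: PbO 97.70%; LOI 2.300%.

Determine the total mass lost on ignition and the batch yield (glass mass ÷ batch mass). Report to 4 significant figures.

LOI loss = 46.91 kg; glass = 714.7 kg; yield = 93.84%

Every computation holds full precision throughout — working values appear, rounded to 4 significant figures, when written out — each reported value takes exactly one rounding; the derived quantities (the six compositions, LOI, the totals, glass mass, yield) are computed using the weight values for 714.7 kg of glass at full precision exactly as shown in either problem or answer.
LOI of each material in turn:
  SrCO3: 103.6 × 0.3039 = 31.48 kg
  quartz sand: 466.8 × 0.002100 = 0.9803 kg
  gibbsite: 37.87 × 0.3525 = 13.35 kg
  ZrSiO4: 94.01 × 0.001000 = 0.09401 kg
  rutile: 27.24 × 0.009900 = 0.2697 kg
  red lead: 32.05 × 0.02300 = 0.7371 kg
Total LOI = 46.91 kg
Glass = batch − LOI = 761.6 − 46.91 = 714.7 kg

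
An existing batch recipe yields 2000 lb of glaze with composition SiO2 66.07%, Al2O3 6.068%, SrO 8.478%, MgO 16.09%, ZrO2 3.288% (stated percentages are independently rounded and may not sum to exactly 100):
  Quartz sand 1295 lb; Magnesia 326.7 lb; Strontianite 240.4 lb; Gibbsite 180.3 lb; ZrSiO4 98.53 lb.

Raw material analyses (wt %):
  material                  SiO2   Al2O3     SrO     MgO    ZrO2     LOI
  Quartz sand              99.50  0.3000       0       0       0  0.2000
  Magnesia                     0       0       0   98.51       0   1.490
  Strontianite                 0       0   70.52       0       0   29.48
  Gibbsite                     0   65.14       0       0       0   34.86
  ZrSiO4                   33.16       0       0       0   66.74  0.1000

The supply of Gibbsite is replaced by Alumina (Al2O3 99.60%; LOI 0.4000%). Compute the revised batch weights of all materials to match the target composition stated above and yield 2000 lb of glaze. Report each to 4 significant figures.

Mid-chain values are printed (rounded to 4 significant figures) in the printout. Exact precision is carried from start to finish. Every reported result sees exactly one rounding — the derived quantities, including yield, five oxide percentages, ignition loss, net glass mass, totals, are carried from the batch weights on 2000 lb of glass at full precision as quoted within problem or answer.
Target oxide masses per 2000 lb glaze:
  SiO2: 66.07% × 2000 = 1321 lb
  Al2O3: 6.068% × 2000 = 121.4 lb
  SrO: 8.478% × 2000 = 169.6 lb
  MgO: 16.09% × 2000 = 321.8 lb
  ZrO2: 3.288% × 2000 = 65.76 lb
A balance pass over the oxides, on the weights just shown, relative to the basis at hand (target by target, the sums agree modulo rounding of the values):
  SiO2: 1295·0.9950 + 98.53·0.3316 = 1321 lb (target 1321 lb)
  Al2O3: 1295·0.003000 + 117.9·0.9960 = 121.3 lb (target 121.4 lb)
  SrO: 240.4·0.7052 = 169.5 lb (target 169.6 lb)
  MgO: 326.7·0.9851 = 321.8 lb (target 321.8 lb)
  ZrO2: 98.53·0.6674 = 65.76 lb (target 65.76 lb)
Glass-mass sanity pass: Σ batch − LOI loss = 2000 lb (the Σ of target masses is 2000 lb; against the stated basis, 2000 lb — gaps are rounding artifacts).
Total batch = Σ batch = 2079 lb; LOI loss = Σ batch·LOI = 78.90 lb; yield: glass divided by total = 96.20%.

Revised batch per 2000 lb glaze:
  Quartz sand: 1295 lb
  Magnesia: 326.7 lb
  Strontianite: 240.4 lb
  Alumina: 117.9 lb
  ZrSiO4: 98.53 lb
Total batch = 2079 lb; LOI loss = 78.90 lb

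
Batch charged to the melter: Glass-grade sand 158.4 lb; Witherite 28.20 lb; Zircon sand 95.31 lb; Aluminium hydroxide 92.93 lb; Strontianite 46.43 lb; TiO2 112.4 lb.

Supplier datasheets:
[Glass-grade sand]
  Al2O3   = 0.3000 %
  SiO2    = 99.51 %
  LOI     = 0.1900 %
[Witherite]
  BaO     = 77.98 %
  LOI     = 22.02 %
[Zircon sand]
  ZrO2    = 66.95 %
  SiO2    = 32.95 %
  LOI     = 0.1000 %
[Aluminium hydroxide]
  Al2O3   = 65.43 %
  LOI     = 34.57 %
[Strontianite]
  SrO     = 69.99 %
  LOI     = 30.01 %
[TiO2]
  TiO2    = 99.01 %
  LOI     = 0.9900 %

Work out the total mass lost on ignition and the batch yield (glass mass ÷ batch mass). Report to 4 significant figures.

LOI loss = 53.78 lb; glass = 479.9 lb; yield = 89.92%

Each numeric step carries full precision at each step. In-progress results appear (rounded to 4 significant figures) within the worked lines. Every reported value takes just one rounding. The derived quantities, which include yield, the six compositions, net glass mass, totals, ignition loss, are re-derived in full precision, as written in problem or answer, using the weight values at 479.9 lb of glass.
Loss on ignition, line by line:
  Glass-grade sand: 158.4 × 0.001900 = 0.3010 lb
  Witherite: 28.20 × 0.2202 = 6.210 lb
  Zircon sand: 95.31 × 0.001000 = 0.09531 lb
  Aluminium hydroxide: 92.93 × 0.3457 = 32.13 lb
  Strontianite: 46.43 × 0.3001 = 13.93 lb
  TiO2: 112.4 × 0.009900 = 1.113 lb
Total LOI = 53.78 lb
Glass = batch − LOI = 533.7 − 53.78 = 479.9 lb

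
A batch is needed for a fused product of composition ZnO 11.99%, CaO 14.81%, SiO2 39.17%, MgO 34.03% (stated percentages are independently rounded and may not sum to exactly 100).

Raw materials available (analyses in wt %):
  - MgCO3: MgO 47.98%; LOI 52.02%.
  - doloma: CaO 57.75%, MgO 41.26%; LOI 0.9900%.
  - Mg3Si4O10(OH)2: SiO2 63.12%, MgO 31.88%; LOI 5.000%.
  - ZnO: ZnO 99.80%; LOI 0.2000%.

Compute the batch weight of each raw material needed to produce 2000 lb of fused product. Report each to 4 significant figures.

The whole derivation holds exact precision at each step. Working values are printed (rounded to four significant digits) in the working; each reported figure undergoes a single rounding; all derived quantities (ignition loss, net glass mass, totals, the yield, four oxide percentages) are computed from the weighed amounts at 2000 lb of glass in full precision, exactly as printed in question or answer.
The oxide mass targets at 2000 lb fused product:
  ZnO: 11.99% × 2000 = 239.8 lb
  CaO: 14.81% × 2000 = 296.2 lb
  SiO2: 39.17% × 2000 = 783.4 lb
  MgO: 34.03% × 2000 = 680.6 lb
Sums-versus-targets review on the weights just shown, against the basis in use (summed amounts equal target values within answer rounding):
  ZnO: 240.3·0.9980 = 239.8 lb (target 239.8 lb)
  CaO: 512.9·0.5775 = 296.2 lb (target 296.2 lb)
  SiO2: 1241·0.6312 = 783.3 lb (target 783.4 lb)
  MgO: 152.8·0.4798 + 512.9·0.4126 + 1241·0.3188 = 680.6 lb (target 680.6 lb)
Consistency of the glass mass: Σ batch − LOI loss = 2000 lb (the Σ of target masses is 2000 lb; versus the stated basis of 2000 lb — differing by rounding only).
Batch total: Σ batch = 2147 lb; the LOI term Σ batch·LOI equals 147.1 lb; yield, glass over the total, = 93.15%.

Batch per 2000 lb fused product:
  MgCO3: 152.8 lb
  doloma: 512.9 lb
  Mg3Si4O10(OH)2: 1241 lb
  ZnO: 240.3 lb
Total batch = 2147 lb; LOI loss = 147.1 lb; yield = 93.15%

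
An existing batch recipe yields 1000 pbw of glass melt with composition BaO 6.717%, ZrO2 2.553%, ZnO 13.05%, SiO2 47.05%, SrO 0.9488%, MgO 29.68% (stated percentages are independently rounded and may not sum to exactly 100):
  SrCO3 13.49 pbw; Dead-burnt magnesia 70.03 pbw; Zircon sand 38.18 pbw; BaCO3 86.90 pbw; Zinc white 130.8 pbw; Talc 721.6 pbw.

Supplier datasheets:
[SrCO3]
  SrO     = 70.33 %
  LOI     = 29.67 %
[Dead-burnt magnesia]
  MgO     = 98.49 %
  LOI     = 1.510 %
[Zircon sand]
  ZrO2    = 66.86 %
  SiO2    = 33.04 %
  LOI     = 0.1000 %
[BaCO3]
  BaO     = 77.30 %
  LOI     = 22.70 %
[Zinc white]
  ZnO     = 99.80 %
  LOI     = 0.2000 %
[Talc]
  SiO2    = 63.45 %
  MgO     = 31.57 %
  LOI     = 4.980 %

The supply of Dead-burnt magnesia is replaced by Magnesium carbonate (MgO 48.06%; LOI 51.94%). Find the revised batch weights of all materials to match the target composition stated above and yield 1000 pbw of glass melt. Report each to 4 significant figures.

Revised batch per 1000 pbw glass melt:
  SrCO3: 13.49 pbw
  Magnesium carbonate: 143.5 pbw
  Zircon sand: 38.18 pbw
  BaCO3: 86.90 pbw
  Zinc white: 130.8 pbw
  Talc: 721.6 pbw
Total batch = 1134 pbw; LOI loss = 134.5 pbw

Intermediates are shown rounded to four significant figures alongside each step — exact precision is carried in every operation — every reported result takes exactly one rounding; all derived quantities, which include totals, six oxide percentages, net glass mass, the yield, ignition loss, are computed at full float precision, precisely as stated by the problem or the answer, from the weighed amounts for 1000 pbw of glass.
Target oxide masses per 1000 pbw glass melt:
  BaO: 6.717% × 1000 = 67.17 pbw
  ZrO2: 2.553% × 1000 = 25.53 pbw
  ZnO: 13.05% × 1000 = 130.5 pbw
  SiO2: 47.05% × 1000 = 470.5 pbw
  SrO: 0.9488% × 1000 = 9.488 pbw
  MgO: 29.68% × 1000 = 296.8 pbw
A balance pass over the oxides, per the reported batch figures, versus the basis set out (delivered sums recover each target within answer rounding):
  BaO: 86.90·0.7730 = 67.17 pbw (target 67.17 pbw)
  ZrO2: 38.18·0.6686 = 25.53 pbw (target 25.53 pbw)
  ZnO: 130.8·0.9980 = 130.5 pbw (target 130.5 pbw)
  SiO2: 38.18·0.3304 + 721.6·0.6345 = 470.5 pbw (target 470.5 pbw)
  SrO: 13.49·0.7033 = 9.488 pbw (target 9.488 pbw)
  MgO: 143.5·0.4806 + 721.6·0.3157 = 296.8 pbw (target 296.8 pbw)
Glass-mass sanity pass: batch total minus LOI = 1000 pbw (per-oxide target masses sum to 1000 pbw; basis as stated: 1000 pbw — gaps are rounding artifacts).
Whole-batch sum: Σ batch = 1134 pbw; LOI loss = Σ batch·LOI = 134.5 pbw; yield, glass over the total, = 88.14%.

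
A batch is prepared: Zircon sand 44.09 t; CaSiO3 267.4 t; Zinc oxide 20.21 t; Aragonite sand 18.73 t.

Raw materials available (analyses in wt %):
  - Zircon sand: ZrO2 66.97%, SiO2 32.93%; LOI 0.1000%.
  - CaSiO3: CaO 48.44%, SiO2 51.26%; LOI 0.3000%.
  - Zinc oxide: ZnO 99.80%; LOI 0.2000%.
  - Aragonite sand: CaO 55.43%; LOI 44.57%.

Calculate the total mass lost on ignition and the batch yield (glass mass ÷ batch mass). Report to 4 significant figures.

Mid-chain values are displayed (rounded to four significant figures) within the worked lines. The working math holds exact precision at each step. Every reported value undergoes a single rounding — all derived quantities are computed at exact precision (LOI, the yield, four oxide percentages, net glass mass, the totals) starting from the weights for 341.2 t of glass, as given in problem or answer.
Ignition loss by material:
  Zircon sand: 44.09 × 0.001000 = 0.04409 t
  CaSiO3: 267.4 × 0.003000 = 0.8022 t
  Zinc oxide: 20.21 × 0.002000 = 0.04042 t
  Aragonite sand: 18.73 × 0.4457 = 8.348 t
Total LOI = 9.235 t
Glass = batch − LOI = 350.4 − 9.235 = 341.2 t

LOI loss = 9.235 t; glass = 341.2 t; yield = 97.36%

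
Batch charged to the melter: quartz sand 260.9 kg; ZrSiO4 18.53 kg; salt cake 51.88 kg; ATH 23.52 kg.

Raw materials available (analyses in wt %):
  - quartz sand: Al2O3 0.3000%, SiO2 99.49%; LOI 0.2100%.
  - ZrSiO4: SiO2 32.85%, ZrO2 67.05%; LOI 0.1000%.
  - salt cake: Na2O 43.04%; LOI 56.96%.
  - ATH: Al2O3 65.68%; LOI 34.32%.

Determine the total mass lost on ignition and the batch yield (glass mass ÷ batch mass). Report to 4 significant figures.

The whole derivation keeps full float precision all the way through. Mid-chain values are displayed (rounded to 4 significant figures) when written out — exactly one rounding is applied to every reported result. All derived quantities are computed at full precision (totals, yield, LOI, four oxide percentages, net glass mass) using the weight values for 316.6 kg of glass precisely as stated by problem or answer.
Each material's LOI contribution:
  quartz sand: 260.9 × 0.002100 = 0.5479 kg
  ZrSiO4: 18.53 × 0.001000 = 0.01853 kg
  salt cake: 51.88 × 0.5696 = 29.55 kg
  ATH: 23.52 × 0.3432 = 8.072 kg
Total LOI = 38.19 kg
Glass = batch − LOI = 354.8 − 38.19 = 316.6 kg

LOI loss = 38.19 kg; glass = 316.6 kg; yield = 89.24%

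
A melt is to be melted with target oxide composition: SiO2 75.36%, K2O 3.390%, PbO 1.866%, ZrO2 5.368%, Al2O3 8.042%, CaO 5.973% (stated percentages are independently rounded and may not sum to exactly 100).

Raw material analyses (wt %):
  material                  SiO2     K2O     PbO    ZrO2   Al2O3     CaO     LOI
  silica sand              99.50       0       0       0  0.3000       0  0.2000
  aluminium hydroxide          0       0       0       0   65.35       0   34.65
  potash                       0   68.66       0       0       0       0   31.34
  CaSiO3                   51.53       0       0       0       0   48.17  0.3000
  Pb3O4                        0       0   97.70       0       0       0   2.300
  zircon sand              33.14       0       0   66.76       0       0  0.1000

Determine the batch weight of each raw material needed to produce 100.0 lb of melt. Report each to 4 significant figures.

The whole derivation carries exact precision from first step to last — in-progress results are displayed (rounded to 4 significant figures) in the working; a single rounding produces every reported figure — derived quantities (yield, totals, glass mass, the six compositions, ignition loss) are carried starting from the weights at 100.0 lb of glass at exact precision, exactly as printed in the question or the answer.
Target masses of each oxide per 100.0 lb melt:
  SiO2: 75.36% × 100.0 = 75.36 lb
  K2O: 3.390% × 100.0 = 3.390 lb
  PbO: 1.866% × 100.0 = 1.866 lb
  ZrO2: 5.368% × 100.0 = 5.368 lb
  Al2O3: 8.042% × 100.0 = 8.042 lb
  CaO: 5.973% × 100.0 = 5.973 lb
Oxide-by-oxide audit given the weights on record, per the basis as stated (every target is met by its sum net of answer rounding effects):
  SiO2: 66.64·0.9950 + 12.40·0.5153 + 8.041·0.3314 = 75.36 lb (target 75.36 lb)
  K2O: 4.937·0.6866 = 3.390 lb (target 3.390 lb)
  PbO: 1.910·0.9770 = 1.866 lb (target 1.866 lb)
  ZrO2: 8.041·0.6676 = 5.368 lb (target 5.368 lb)
  Al2O3: 66.64·0.003000 + 12.00·0.6535 = 8.042 lb (target 8.042 lb)
  CaO: 12.40·0.4817 = 5.973 lb (target 5.973 lb)
Auditing the glass mass value: total charge less LOI = 100.0 lb (oxide target masses add up to 100.0 lb; the stated basis being 100.0 lb — deltas are rounding alone).
Batch grand total — Σ batch = 105.9 lb; LOI loss = Σ batch·LOI = 5.928 lb; as yield: glass ÷ batch → 94.40%.

Batch per 100.0 lb melt:
  silica sand: 66.64 lb
  aluminium hydroxide: 12.00 lb
  potash: 4.937 lb
  CaSiO3: 12.40 lb
  Pb3O4: 1.910 lb
  zircon sand: 8.041 lb
Total batch = 105.9 lb; LOI loss = 5.928 lb; yield = 94.40%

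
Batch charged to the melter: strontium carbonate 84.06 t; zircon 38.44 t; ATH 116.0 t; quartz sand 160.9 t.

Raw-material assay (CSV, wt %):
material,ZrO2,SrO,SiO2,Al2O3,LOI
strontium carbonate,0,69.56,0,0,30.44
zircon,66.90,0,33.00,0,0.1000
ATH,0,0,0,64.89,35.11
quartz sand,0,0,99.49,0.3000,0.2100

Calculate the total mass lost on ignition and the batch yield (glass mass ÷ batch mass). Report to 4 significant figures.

The working math runs at full float precision throughout — intermediates appear (rounded to four significant figures) within the worked lines; each reported value is rounded only once — derived quantities, including the four compositions, the totals, LOI, the yield, net glass mass, are computed from the weighed amounts on 332.7 t of glass at full float precision, as written in the question or the answer.
Each material's LOI contribution:
  strontium carbonate: 84.06 × 0.3044 = 25.59 t
  zircon: 38.44 × 0.001000 = 0.03844 t
  ATH: 116.0 × 0.3511 = 40.73 t
  quartz sand: 160.9 × 0.002100 = 0.3379 t
Total LOI = 66.69 t
Glass = batch − LOI = 399.4 − 66.69 = 332.7 t

LOI loss = 66.69 t; glass = 332.7 t; yield = 83.30%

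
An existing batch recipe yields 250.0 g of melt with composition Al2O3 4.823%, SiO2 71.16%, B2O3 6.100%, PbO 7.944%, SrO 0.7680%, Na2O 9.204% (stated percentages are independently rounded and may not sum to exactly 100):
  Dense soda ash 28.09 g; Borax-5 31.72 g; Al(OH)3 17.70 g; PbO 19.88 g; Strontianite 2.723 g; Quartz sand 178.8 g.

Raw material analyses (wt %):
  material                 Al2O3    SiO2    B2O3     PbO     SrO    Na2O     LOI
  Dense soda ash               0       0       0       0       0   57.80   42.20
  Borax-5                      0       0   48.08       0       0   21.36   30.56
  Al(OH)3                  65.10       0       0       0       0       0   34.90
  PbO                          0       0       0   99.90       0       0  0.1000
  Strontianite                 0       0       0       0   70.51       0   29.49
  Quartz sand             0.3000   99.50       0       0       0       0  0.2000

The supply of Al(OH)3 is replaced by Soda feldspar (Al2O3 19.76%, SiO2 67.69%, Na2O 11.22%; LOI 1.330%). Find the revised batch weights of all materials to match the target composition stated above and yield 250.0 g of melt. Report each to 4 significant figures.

Revised batch per 250.0 g melt:
  Dense soda ash: 16.65 g
  Borax-5: 31.72 g
  Soda feldspar: 58.91 g
  PbO: 19.88 g
  Strontianite: 2.723 g
  Quartz sand: 138.7 g
Total batch = 268.6 g; LOI loss = 18.60 g

Every computation carries exact precision through every step. The intermediate values are printed rounded to 4 significant figures in the working; every reported value takes a single rounding. All derived quantities (LOI, totals, net glass mass, yield, the six compositions) are rebuilt from the weighed amounts per 250.0 g of glass in exact precision as set out in the problem or the answer.
Target oxide masses per 250.0 g melt:
  Al2O3: 4.823% × 250.0 = 12.06 g
  SiO2: 71.16% × 250.0 = 177.9 g
  B2O3: 6.100% × 250.0 = 15.25 g
  PbO: 7.944% × 250.0 = 19.86 g
  SrO: 0.7680% × 250.0 = 1.920 g
  Na2O: 9.204% × 250.0 = 23.01 g
Verifying the oxide balance from the weights as reported, under the basis named above (each sum matches its target mass given rounding of the digits):
  Al2O3: 58.91·0.1976 + 138.7·0.003000 = 12.06 g (target 12.06 g)
  SiO2: 58.91·0.6769 + 138.7·0.9950 = 177.9 g (target 177.9 g)
  B2O3: 31.72·0.4808 = 15.25 g (target 15.25 g)
  PbO: 19.88·0.9990 = 19.86 g (target 19.86 g)
  SrO: 2.723·0.7051 = 1.920 g (target 1.920 g)
  Na2O: 16.65·0.5780 + 31.72·0.2136 + 58.91·0.1122 = 23.01 g (target 23.01 g)
Auditing the glass mass value: total charge less LOI = 250.0 g (the targets, summed, come to 250.0 g; with the basis standing at 250.0 g — any gap is answer rounding).
Adding the batch up: Σ batch = 268.6 g; the LOI term Σ batch·LOI equals 18.60 g; yield, glass over the total, = 93.07%.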